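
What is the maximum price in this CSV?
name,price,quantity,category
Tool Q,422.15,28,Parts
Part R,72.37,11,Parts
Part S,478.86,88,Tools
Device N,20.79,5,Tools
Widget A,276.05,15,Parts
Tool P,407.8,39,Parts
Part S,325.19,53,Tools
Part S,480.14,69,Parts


Computing maximum price:
Values: [422.15, 72.37, 478.86, 20.79, 276.05, 407.8, 325.19, 480.14]
Max = 480.14

480.14


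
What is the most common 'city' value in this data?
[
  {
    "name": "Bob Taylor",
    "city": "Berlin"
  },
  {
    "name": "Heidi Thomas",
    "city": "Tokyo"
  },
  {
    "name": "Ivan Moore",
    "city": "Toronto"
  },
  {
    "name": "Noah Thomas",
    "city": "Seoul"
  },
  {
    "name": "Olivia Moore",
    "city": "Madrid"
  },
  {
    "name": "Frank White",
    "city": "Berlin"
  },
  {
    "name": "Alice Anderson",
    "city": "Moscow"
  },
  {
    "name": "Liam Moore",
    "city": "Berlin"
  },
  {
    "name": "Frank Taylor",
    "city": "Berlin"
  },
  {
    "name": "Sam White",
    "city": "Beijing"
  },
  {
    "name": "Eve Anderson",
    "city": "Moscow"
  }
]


Counting 'city' values across 11 records:

  Berlin: 4 ####
  Moscow: 2 ##
  Tokyo: 1 #
  Toronto: 1 #
  Seoul: 1 #
  Madrid: 1 #
  Beijing: 1 #

Most common: Berlin (4 times)

Berlin (4 times)


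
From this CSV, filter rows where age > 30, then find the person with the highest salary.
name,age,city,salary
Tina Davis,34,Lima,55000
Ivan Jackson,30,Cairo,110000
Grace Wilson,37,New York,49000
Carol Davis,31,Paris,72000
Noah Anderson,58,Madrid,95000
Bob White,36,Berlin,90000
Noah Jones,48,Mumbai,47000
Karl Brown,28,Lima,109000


Filter: age > 30
Sort by: salary (descending)

Filtered records (6):
  Noah Anderson, age 58, salary $95000
  Bob White, age 36, salary $90000
  Carol Davis, age 31, salary $72000
  Tina Davis, age 34, salary $55000
  Grace Wilson, age 37, salary $49000
  Noah Jones, age 48, salary $47000

Highest salary: Noah Anderson ($95000)

Noah Anderson


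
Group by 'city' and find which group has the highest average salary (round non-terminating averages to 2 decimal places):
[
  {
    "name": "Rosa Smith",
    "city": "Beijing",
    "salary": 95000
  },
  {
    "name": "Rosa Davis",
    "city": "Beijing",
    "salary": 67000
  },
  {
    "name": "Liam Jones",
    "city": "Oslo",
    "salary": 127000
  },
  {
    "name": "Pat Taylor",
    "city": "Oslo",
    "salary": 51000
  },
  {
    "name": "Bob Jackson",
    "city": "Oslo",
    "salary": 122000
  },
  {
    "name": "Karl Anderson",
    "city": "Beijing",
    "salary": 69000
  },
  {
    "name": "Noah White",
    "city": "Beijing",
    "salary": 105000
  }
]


Group by: city

Groups:
  Beijing: 4 people, avg salary = 336000/4 = $84000
  Oslo: 3 people, avg salary = 300000/3 = $100000

Highest average salary: Oslo ($100000)

Oslo ($100000)


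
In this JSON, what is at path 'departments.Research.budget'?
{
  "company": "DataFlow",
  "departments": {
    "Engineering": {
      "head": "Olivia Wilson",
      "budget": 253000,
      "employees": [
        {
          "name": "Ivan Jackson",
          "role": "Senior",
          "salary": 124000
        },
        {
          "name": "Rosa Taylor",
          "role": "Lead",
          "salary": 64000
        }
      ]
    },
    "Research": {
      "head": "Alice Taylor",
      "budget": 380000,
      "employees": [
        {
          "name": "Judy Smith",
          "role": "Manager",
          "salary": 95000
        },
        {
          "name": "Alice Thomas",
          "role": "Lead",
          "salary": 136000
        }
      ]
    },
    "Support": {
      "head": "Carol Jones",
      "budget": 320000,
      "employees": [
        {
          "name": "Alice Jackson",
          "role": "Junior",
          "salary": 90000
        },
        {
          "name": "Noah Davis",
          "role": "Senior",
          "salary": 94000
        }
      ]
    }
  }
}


Path: departments.Research.budget

Navigate:
  -> departments
  -> Research
  -> budget = 380000

380000


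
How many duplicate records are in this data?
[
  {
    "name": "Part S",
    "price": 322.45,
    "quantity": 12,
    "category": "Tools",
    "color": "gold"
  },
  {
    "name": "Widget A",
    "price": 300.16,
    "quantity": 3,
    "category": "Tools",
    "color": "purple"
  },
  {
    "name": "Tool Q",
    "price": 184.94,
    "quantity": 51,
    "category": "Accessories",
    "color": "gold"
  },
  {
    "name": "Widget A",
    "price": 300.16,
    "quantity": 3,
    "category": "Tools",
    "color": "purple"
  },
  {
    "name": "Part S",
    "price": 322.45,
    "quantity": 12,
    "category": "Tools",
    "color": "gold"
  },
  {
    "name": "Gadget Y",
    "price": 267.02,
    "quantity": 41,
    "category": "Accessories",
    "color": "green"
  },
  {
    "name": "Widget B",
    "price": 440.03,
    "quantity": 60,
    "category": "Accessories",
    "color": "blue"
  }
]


Checking 7 records for duplicates:

  Row 1: Part S ($322.45, qty 12)
  Row 2: Widget A ($300.16, qty 3)
  Row 3: Tool Q ($184.94, qty 51)
  Row 4: Widget A ($300.16, qty 3) <-- DUPLICATE
  Row 5: Part S ($322.45, qty 12) <-- DUPLICATE
  Row 6: Gadget Y ($267.02, qty 41)
  Row 7: Widget B ($440.03, qty 60)

Duplicates found: 2
Unique records: 5

2 duplicates, 5 unique


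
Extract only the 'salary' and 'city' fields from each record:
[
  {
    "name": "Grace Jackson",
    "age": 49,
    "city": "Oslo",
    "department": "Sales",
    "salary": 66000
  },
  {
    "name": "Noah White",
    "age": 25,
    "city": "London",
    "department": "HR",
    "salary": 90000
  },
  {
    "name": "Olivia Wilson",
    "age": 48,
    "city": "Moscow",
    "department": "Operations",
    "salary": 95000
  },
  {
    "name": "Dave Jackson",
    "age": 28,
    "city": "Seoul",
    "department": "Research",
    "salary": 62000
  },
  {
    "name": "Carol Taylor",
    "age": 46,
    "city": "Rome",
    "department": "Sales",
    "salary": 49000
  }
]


Original: 5 records with fields: name, age, city, department, salary
Keep: ['salary', 'city']
Drop: ['name', 'age', 'department']
Result: 5 records, 2 fields each

[
  {
    "salary": 66000,
    "city": "Oslo"
  },
  {
    "salary": 90000,
    "city": "London"
  },
  {
    "salary": 95000,
    "city": "Moscow"
  },
  {
    "salary": 62000,
    "city": "Seoul"
  },
  {
    "salary": 49000,
    "city": "Rome"
  }
]


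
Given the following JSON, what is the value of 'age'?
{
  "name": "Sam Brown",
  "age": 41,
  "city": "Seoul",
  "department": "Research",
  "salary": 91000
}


Looking up field 'age'
Value: 41

41


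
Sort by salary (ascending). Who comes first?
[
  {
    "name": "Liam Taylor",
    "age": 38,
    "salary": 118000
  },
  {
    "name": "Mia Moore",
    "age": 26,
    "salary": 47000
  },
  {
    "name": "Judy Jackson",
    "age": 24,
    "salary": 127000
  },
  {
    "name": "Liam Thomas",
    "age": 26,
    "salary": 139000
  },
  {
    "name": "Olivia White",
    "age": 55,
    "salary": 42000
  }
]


Sort by: salary (ascending)

Sorted order:
  1. Olivia White (salary = 42000)
  2. Mia Moore (salary = 47000)
  3. Liam Taylor (salary = 118000)
  4. Judy Jackson (salary = 127000)
  5. Liam Thomas (salary = 139000)

First: Olivia White

Olivia White


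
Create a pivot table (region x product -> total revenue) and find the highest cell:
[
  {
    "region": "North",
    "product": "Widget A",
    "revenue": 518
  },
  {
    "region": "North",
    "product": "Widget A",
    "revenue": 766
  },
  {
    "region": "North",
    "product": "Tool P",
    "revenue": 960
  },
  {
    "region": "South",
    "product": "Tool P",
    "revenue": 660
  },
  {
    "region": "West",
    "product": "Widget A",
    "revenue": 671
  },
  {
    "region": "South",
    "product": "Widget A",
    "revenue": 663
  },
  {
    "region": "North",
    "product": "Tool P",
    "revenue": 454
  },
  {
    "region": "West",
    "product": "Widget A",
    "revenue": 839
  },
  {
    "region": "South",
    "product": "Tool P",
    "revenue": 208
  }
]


Pivot: region (rows) x product (columns) -> total revenue

     Tool P        Widget A    
North         1414          1284  
South          868           663  
West             0          1510  

Highest: West / Widget A = $1510

West / Widget A = $1510


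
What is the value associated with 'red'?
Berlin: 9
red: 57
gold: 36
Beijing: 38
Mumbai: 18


Looking up key 'red'
Value: 57

57


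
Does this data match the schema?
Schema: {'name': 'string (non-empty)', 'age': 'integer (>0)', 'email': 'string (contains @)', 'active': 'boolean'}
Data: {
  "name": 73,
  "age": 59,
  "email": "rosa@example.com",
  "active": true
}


Validating each field against schema:
  name: FAIL (73 is not a string)
  age: OK (positive integer)
  email: OK (string with @)
  active: OK (boolean)

Result: INVALID (1 error: name)

INVALID (1 error: name)


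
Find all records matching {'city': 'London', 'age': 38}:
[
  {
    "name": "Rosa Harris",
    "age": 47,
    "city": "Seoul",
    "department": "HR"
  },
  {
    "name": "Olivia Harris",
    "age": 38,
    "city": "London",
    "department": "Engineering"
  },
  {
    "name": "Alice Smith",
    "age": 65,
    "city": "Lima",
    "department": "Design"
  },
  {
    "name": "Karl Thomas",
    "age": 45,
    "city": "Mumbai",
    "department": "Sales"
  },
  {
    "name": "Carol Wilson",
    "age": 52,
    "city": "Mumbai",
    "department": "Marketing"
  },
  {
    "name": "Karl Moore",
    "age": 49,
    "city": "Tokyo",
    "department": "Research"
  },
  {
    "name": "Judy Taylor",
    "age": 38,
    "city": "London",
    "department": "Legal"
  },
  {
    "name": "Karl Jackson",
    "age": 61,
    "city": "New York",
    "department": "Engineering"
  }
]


Search criteria: {'city': 'London', 'age': 38}

Checking 8 records:
  Rosa Harris: {city: Seoul, age: 47}
  Olivia Harris: {city: London, age: 38} <-- MATCH
  Alice Smith: {city: Lima, age: 65}
  Karl Thomas: {city: Mumbai, age: 45}
  Carol Wilson: {city: Mumbai, age: 52}
  Karl Moore: {city: Tokyo, age: 49}
  Judy Taylor: {city: London, age: 38} <-- MATCH
  Karl Jackson: {city: New York, age: 61}

Matches: ["Olivia Harris", "Judy Taylor"]

["Olivia Harris", "Judy Taylor"]


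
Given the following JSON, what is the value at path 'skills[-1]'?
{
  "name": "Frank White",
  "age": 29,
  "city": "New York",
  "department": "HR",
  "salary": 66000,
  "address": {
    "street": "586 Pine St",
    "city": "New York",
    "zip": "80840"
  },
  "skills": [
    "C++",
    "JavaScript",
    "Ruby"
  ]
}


Query: skills[-1]
Path: skills -> last element
Value: Ruby

Ruby


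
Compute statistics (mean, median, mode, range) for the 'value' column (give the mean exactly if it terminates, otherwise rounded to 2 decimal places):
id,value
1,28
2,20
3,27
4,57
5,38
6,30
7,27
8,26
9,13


Data: [28, 20, 27, 57, 38, 30, 27, 26, 13]
Count: 9
Sum: 266
Mean: 266/9 ≈ 29.56 (rounded to 2 decimal places)
Sorted: [13, 20, 26, 27, 27, 28, 30, 38, 57]
Median: 27.0
Mode: 27 (2 times)
Range: 57 - 13 = 44
Min: 13, Max: 57

mean≈29.56, median=27.0, mode=27, range=44


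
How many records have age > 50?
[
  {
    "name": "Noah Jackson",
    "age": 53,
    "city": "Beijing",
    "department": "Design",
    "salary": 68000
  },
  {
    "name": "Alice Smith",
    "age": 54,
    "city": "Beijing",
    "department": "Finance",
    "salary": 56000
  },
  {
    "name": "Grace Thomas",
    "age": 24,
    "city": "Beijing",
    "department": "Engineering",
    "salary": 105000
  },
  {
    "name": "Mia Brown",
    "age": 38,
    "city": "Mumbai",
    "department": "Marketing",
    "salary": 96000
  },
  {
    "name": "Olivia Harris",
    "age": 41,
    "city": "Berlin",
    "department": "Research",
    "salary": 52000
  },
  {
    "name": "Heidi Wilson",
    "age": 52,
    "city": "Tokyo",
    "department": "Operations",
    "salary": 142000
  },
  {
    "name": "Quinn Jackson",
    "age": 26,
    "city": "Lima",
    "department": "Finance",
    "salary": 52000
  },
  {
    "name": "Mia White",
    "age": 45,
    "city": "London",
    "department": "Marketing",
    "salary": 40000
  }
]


Data: 8 records
Condition: age > 50

Checking each record:
  Noah Jackson: 53 MATCH
  Alice Smith: 54 MATCH
  Grace Thomas: 24
  Mia Brown: 38
  Olivia Harris: 41
  Heidi Wilson: 52 MATCH
  Quinn Jackson: 26
  Mia White: 45

Count: 3

3


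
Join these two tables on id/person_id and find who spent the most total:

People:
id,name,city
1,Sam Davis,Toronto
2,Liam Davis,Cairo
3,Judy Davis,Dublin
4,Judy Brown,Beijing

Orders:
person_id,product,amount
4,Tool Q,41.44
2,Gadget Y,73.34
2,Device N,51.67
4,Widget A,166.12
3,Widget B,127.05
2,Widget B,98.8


Join on: people.id = orders.person_id

Joined rows:
  Judy Brown (Beijing) bought Tool Q for $41.44
  Liam Davis (Cairo) bought Gadget Y for $73.34
  Liam Davis (Cairo) bought Device N for $51.67
  Judy Brown (Beijing) bought Widget A for $166.12
  Judy Davis (Dublin) bought Widget B for $127.05
  Liam Davis (Cairo) bought Widget B for $98.8

Total per person:
  Liam Davis: $223.81
  Judy Brown: $207.56
  Judy Davis: $127.05

Top spender: Liam Davis ($223.81)

Liam Davis ($223.81)


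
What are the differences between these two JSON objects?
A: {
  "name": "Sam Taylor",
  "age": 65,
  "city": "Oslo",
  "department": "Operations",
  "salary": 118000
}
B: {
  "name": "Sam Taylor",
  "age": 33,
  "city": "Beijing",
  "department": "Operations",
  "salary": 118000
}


Comparing each field (in key order):
  name: same
  age: DIFFERENT
  city: DIFFERENT
  department: same
  salary: same
Differences:
  age: 65 -> 33
  city: Oslo -> Beijing

2 field(s) changed

2 changes: age, city


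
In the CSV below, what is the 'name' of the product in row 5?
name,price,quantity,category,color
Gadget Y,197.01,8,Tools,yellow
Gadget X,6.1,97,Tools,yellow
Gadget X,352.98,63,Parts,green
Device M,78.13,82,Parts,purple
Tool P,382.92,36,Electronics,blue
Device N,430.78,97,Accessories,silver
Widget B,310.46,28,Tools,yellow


Query: Row 5 ('Tool P'), column 'name'
Value: Tool P

Tool P


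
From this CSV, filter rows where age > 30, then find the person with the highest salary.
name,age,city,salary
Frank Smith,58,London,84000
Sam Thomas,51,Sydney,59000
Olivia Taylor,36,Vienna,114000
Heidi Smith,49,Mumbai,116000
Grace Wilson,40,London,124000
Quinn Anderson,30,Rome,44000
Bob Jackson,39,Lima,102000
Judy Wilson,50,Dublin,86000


Filter: age > 30
Sort by: salary (descending)

Filtered records (7):
  Grace Wilson, age 40, salary $124000
  Heidi Smith, age 49, salary $116000
  Olivia Taylor, age 36, salary $114000
  Bob Jackson, age 39, salary $102000
  Judy Wilson, age 50, salary $86000
  Frank Smith, age 58, salary $84000
  Sam Thomas, age 51, salary $59000

Highest salary: Grace Wilson ($124000)

Grace Wilson


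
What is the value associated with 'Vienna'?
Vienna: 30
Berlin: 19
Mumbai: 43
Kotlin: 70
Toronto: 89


Looking up key 'Vienna'
Value: 30

30


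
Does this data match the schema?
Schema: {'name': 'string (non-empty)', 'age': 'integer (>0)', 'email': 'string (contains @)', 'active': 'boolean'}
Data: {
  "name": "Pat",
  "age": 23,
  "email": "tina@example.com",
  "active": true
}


Validating each field against schema:
  name: OK (non-empty string)
  age: OK (positive integer)
  email: OK (string with @)
  active: OK (boolean)

Result: VALID

VALID


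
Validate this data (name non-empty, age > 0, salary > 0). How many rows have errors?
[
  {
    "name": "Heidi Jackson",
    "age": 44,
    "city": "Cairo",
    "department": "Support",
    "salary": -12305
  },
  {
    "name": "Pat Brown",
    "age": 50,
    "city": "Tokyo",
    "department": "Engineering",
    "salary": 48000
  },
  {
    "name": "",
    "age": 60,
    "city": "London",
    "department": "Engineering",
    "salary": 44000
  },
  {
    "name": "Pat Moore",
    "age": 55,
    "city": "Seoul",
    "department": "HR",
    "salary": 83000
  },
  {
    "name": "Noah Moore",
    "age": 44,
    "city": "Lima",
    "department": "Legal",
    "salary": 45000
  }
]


Validating 5 records:
Rules: name non-empty, age > 0, salary > 0

  Row 1 (Heidi Jackson): negative salary: -12305
  Row 2 (Pat Brown): OK
  Row 3 (???): empty name
  Row 4 (Pat Moore): OK
  Row 5 (Noah Moore): OK

Total errors: 2

2 errors


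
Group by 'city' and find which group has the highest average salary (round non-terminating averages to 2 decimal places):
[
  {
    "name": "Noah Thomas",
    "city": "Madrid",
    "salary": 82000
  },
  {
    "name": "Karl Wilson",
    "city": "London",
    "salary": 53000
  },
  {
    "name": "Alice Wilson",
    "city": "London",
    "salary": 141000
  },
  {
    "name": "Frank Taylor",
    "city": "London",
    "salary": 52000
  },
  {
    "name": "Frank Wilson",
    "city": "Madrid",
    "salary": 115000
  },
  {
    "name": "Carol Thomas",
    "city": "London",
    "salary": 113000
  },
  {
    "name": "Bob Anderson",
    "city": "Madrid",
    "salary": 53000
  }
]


Group by: city

Groups:
  London: 4 people, avg salary = 359000/4 = $89750
  Madrid: 3 people, avg salary = 250000/3 ≈ $83333.33

Highest average salary: London ($89750)

London ($89750)


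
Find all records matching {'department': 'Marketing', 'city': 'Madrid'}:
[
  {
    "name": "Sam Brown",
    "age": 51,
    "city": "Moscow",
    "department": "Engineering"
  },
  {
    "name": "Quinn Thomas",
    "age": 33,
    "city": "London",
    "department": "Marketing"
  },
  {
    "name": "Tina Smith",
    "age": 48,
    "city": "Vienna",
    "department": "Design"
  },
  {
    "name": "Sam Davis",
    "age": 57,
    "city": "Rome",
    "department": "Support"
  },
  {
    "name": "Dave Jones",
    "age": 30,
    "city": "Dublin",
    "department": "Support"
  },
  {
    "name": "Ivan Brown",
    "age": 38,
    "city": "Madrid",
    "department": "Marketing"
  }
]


Search criteria: {'department': 'Marketing', 'city': 'Madrid'}

Checking 6 records:
  Sam Brown: {department: Engineering, city: Moscow}
  Quinn Thomas: {department: Marketing, city: London}
  Tina Smith: {department: Design, city: Vienna}
  Sam Davis: {department: Support, city: Rome}
  Dave Jones: {department: Support, city: Dublin}
  Ivan Brown: {department: Marketing, city: Madrid} <-- MATCH

Matches: ["Ivan Brown"]

["Ivan Brown"]


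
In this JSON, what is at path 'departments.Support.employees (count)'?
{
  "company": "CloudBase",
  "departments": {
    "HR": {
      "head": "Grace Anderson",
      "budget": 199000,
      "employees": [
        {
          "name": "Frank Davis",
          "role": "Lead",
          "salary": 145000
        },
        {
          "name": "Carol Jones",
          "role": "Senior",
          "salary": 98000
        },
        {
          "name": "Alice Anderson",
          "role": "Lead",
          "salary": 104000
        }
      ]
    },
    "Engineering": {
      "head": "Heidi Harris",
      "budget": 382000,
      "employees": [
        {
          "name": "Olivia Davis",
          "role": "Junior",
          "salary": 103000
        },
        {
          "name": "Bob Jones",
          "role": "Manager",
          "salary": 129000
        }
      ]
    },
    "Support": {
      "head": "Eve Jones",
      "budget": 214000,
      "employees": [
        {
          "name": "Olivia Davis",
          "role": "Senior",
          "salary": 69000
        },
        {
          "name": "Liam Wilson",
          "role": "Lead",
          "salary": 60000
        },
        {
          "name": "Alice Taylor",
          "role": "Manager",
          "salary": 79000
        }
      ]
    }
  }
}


Path: departments.Support.employees (count)

Navigate:
  -> departments
  -> Support
  -> employees (array, length 3)

3


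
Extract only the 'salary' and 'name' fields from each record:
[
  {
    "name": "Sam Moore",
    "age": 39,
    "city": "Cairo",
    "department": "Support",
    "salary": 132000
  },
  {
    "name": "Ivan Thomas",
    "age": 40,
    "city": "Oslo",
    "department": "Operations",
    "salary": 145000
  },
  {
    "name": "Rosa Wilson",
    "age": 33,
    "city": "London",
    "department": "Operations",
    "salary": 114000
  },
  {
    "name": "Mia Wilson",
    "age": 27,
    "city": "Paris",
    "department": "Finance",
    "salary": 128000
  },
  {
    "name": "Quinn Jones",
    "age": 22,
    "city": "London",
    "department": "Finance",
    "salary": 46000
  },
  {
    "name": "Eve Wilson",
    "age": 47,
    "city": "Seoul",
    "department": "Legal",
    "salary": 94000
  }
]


Original: 6 records with fields: name, age, city, department, salary
Keep: ['salary', 'name']
Drop: ['age', 'city', 'department']
Result: 6 records, 2 fields each

[
  {
    "salary": 132000,
    "name": "Sam Moore"
  },
  {
    "salary": 145000,
    "name": "Ivan Thomas"
  },
  {
    "salary": 114000,
    "name": "Rosa Wilson"
  },
  {
    "salary": 128000,
    "name": "Mia Wilson"
  },
  {
    "salary": 46000,
    "name": "Quinn Jones"
  },
  {
    "salary": 94000,
    "name": "Eve Wilson"
  }
]


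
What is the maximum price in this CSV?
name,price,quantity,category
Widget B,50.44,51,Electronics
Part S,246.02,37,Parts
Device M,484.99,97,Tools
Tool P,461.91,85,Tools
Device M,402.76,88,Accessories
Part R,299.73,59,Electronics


Computing maximum price:
Values: [50.44, 246.02, 484.99, 461.91, 402.76, 299.73]
Max = 484.99

484.99


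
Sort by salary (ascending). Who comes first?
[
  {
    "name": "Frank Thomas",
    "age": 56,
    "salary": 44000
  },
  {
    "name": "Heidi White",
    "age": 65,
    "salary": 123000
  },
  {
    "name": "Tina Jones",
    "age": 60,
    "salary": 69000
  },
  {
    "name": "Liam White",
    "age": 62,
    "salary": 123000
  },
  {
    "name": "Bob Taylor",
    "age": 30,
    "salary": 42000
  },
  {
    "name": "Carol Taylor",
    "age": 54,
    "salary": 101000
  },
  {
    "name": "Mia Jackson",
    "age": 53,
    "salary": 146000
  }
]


Sort by: salary (ascending)

Sorted order:
  1. Bob Taylor (salary = 42000)
  2. Frank Thomas (salary = 44000)
  3. Tina Jones (salary = 69000)
  4. Carol Taylor (salary = 101000)
  5. Heidi White (salary = 123000)
  6. Liam White (salary = 123000)
  7. Mia Jackson (salary = 146000)

First: Bob Taylor

Bob Taylor


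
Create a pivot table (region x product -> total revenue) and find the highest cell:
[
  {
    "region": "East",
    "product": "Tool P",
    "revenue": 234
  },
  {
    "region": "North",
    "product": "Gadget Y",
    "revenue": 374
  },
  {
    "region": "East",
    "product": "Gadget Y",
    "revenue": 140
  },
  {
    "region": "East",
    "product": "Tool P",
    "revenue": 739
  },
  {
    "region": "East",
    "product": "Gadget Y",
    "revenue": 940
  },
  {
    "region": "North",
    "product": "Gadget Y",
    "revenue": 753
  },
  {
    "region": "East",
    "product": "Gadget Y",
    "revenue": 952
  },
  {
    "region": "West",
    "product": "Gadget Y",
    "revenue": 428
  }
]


Pivot: region (rows) x product (columns) -> total revenue

     Gadget Y      Tool P      
East          2032           973  
North         1127             0  
West           428             0  

Highest: East / Gadget Y = $2032

East / Gadget Y = $2032


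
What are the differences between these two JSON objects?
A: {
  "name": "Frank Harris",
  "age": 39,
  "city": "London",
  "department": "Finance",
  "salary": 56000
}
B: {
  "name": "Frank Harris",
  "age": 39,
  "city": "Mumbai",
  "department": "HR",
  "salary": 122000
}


Comparing each field (in key order):
  name: same
  age: same
  city: DIFFERENT
  department: DIFFERENT
  salary: DIFFERENT
Differences:
  city: London -> Mumbai
  department: Finance -> HR
  salary: 56000 -> 122000

3 field(s) changed

3 changes: city, department, salary


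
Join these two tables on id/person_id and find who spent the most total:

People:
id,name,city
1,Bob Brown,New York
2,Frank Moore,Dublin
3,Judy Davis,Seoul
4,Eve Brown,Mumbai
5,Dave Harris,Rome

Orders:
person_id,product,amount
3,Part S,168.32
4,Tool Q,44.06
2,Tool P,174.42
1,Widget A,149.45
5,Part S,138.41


Join on: people.id = orders.person_id

Joined rows:
  Judy Davis (Seoul) bought Part S for $168.32
  Eve Brown (Mumbai) bought Tool Q for $44.06
  Frank Moore (Dublin) bought Tool P for $174.42
  Bob Brown (New York) bought Widget A for $149.45
  Dave Harris (Rome) bought Part S for $138.41

Total per person:
  Frank Moore: $174.42
  Judy Davis: $168.32
  Bob Brown: $149.45
  Dave Harris: $138.41
  Eve Brown: $44.06

Top spender: Frank Moore ($174.42)

Frank Moore ($174.42)


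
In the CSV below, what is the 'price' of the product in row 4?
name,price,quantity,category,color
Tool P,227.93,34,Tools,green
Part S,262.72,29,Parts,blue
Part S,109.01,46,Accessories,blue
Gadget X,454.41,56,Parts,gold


Query: Row 4 ('Gadget X'), column 'price'
Value: 454.41

454.41


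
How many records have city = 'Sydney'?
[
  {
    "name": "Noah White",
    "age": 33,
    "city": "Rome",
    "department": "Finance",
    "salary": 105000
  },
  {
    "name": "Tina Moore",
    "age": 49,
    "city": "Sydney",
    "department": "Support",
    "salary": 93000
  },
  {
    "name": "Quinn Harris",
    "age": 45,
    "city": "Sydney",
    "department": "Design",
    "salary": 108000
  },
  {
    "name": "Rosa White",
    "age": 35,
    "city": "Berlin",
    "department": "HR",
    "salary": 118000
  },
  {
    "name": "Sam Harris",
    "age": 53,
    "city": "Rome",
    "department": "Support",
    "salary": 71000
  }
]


Data: 5 records
Condition: city = 'Sydney'

Checking each record:
  Noah White: Rome
  Tina Moore: Sydney MATCH
  Quinn Harris: Sydney MATCH
  Rosa White: Berlin
  Sam Harris: Rome

Count: 2

2


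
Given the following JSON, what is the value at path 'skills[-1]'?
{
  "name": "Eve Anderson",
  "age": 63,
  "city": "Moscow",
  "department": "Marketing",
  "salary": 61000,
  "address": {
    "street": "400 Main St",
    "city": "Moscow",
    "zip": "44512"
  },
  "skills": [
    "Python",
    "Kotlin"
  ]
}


Query: skills[-1]
Path: skills -> last element
Value: Kotlin

Kotlin


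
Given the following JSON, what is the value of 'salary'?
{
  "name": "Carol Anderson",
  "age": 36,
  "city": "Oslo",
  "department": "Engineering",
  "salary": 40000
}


Looking up field 'salary'
Value: 40000

40000


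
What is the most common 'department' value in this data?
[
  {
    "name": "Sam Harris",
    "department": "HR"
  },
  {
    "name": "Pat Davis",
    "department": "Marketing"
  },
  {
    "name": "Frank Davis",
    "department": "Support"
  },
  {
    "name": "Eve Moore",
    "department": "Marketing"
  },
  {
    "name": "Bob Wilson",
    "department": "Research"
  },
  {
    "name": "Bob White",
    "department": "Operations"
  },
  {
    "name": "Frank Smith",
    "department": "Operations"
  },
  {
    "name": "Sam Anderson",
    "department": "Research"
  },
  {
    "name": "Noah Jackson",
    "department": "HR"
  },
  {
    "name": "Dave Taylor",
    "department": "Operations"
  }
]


Counting 'department' values across 10 records:

  Operations: 3 ###
  HR: 2 ##
  Marketing: 2 ##
  Research: 2 ##
  Support: 1 #

Most common: Operations (3 times)

Operations (3 times)


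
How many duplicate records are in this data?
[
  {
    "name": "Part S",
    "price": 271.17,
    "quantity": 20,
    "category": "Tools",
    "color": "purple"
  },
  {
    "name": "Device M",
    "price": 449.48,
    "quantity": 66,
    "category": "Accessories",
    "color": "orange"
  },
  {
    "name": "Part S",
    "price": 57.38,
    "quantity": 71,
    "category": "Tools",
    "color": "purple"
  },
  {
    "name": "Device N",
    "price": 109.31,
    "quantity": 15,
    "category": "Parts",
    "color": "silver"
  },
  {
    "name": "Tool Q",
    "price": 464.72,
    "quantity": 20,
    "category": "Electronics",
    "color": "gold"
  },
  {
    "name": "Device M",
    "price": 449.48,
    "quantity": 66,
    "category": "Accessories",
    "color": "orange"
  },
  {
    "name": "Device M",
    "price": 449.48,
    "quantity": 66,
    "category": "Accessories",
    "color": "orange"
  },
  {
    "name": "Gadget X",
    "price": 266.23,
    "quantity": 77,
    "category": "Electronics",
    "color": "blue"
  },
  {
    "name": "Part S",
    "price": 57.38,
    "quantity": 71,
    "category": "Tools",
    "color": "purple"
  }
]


Checking 9 records for duplicates:

  Row 1: Part S ($271.17, qty 20)
  Row 2: Device M ($449.48, qty 66)
  Row 3: Part S ($57.38, qty 71)
  Row 4: Device N ($109.31, qty 15)
  Row 5: Tool Q ($464.72, qty 20)
  Row 6: Device M ($449.48, qty 66) <-- DUPLICATE
  Row 7: Device M ($449.48, qty 66) <-- DUPLICATE
  Row 8: Gadget X ($266.23, qty 77)
  Row 9: Part S ($57.38, qty 71) <-- DUPLICATE

Duplicates found: 3
Unique records: 6

3 duplicates, 6 unique


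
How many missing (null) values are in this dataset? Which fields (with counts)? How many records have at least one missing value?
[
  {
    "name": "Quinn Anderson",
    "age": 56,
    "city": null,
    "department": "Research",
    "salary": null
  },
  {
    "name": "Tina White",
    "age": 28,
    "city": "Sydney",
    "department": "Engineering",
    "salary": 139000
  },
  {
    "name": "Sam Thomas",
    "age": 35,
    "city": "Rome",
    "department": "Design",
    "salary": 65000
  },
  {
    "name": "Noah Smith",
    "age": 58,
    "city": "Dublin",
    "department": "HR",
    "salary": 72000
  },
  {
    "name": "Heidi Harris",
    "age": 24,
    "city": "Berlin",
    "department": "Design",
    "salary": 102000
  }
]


Checking for missing (null) values in 5 records:

  Quinn Anderson: city, salary
  Tina White: complete
  Sam Thomas: complete
  Noah Smith: complete
  Heidi Harris: complete

Per field:
  name: 0 missing
  age: 0 missing
  city: 1 missing
  department: 0 missing
  salary: 1 missing

Total missing values: 2
Records with any missing: 1

2 missing values (city: 1, salary: 1); 1 incomplete records


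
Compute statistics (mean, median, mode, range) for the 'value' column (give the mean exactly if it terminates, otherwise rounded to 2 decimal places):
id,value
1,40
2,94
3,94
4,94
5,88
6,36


Data: [40, 94, 94, 94, 88, 36]
Count: 6
Sum: 446
Mean: 446/6 ≈ 74.33 (rounded to 2 decimal places)
Sorted: [36, 40, 88, 94, 94, 94]
Median: 91.0
Mode: 94 (3 times)
Range: 94 - 36 = 58
Min: 36, Max: 94

mean≈74.33, median=91.0, mode=94, range=58


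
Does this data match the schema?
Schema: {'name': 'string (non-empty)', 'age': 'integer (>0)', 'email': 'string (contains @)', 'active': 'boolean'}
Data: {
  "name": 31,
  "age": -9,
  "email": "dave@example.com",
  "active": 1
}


Validating each field against schema:
  name: FAIL (31 is not a string)
  age: FAIL (-9 is not > 0)
  email: OK (string with @)
  active: FAIL (1 is not a boolean)

Result: INVALID (3 errors: name, age, active)

INVALID (3 errors: name, age, active)


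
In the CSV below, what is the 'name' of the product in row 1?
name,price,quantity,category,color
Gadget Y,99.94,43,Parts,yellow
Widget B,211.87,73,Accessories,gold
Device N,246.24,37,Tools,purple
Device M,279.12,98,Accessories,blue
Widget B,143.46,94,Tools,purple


Query: Row 1 ('Gadget Y'), column 'name'
Value: Gadget Y

Gadget Y


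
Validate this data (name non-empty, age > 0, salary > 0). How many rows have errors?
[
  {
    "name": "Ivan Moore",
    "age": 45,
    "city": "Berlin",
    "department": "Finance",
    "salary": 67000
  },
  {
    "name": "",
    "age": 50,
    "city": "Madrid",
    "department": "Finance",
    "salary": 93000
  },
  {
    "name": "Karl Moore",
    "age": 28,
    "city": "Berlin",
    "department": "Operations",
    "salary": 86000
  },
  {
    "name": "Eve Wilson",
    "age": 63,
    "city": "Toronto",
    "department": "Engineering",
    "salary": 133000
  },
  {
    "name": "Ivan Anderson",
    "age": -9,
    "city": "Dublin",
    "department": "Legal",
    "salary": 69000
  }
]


Validating 5 records:
Rules: name non-empty, age > 0, salary > 0

  Row 1 (Ivan Moore): OK
  Row 2 (???): empty name
  Row 3 (Karl Moore): OK
  Row 4 (Eve Wilson): OK
  Row 5 (Ivan Anderson): negative age: -9

Total errors: 2

2 errors


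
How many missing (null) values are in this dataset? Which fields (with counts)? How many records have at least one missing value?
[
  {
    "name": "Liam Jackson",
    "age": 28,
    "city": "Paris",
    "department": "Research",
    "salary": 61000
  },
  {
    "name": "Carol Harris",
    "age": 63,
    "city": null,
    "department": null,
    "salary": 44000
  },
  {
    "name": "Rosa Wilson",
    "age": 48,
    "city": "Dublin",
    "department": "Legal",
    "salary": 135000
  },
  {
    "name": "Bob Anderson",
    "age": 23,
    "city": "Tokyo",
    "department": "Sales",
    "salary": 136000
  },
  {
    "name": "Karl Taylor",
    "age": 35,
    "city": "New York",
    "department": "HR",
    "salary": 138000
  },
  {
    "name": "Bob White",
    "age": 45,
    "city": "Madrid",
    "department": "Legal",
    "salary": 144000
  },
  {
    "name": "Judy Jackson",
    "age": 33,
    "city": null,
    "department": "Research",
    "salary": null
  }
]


Checking for missing (null) values in 7 records:

  Liam Jackson: complete
  Carol Harris: city, department
  Rosa Wilson: complete
  Bob Anderson: complete
  Karl Taylor: complete
  Bob White: complete
  Judy Jackson: city, salary

Per field:
  name: 0 missing
  age: 0 missing
  city: 2 missing
  department: 1 missing
  salary: 1 missing

Total missing values: 4
Records with any missing: 2

4 missing values (city: 2, department: 1, salary: 1); 2 incomplete records


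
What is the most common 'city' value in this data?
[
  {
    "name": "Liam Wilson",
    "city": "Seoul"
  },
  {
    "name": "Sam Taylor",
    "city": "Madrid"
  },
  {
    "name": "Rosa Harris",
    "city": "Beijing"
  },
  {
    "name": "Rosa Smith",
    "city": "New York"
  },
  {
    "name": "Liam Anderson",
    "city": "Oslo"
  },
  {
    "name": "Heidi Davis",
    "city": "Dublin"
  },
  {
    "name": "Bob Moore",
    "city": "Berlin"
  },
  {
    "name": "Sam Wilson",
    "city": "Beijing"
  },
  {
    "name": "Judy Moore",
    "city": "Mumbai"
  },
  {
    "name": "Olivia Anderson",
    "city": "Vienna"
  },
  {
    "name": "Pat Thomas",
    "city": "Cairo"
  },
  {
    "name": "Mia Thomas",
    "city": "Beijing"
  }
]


Counting 'city' values across 12 records:

  Beijing: 3 ###
  Seoul: 1 #
  Madrid: 1 #
  New York: 1 #
  Oslo: 1 #
  Dublin: 1 #
  Berlin: 1 #
  Mumbai: 1 #
  Vienna: 1 #
  Cairo: 1 #

Most common: Beijing (3 times)

Beijing (3 times)


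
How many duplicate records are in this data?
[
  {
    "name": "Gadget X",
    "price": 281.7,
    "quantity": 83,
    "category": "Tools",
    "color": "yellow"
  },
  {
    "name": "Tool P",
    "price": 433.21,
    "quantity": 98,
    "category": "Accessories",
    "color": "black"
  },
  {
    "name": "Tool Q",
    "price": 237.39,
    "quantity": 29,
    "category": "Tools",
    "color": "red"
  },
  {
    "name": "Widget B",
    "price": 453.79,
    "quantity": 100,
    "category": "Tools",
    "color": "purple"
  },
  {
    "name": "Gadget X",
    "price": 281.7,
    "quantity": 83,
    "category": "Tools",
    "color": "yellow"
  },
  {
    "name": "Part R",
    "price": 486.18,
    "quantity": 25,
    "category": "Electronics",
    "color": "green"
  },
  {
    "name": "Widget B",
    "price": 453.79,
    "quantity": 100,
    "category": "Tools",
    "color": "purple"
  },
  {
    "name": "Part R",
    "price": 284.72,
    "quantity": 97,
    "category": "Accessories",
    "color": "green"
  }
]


Checking 8 records for duplicates:

  Row 1: Gadget X ($281.7, qty 83)
  Row 2: Tool P ($433.21, qty 98)
  Row 3: Tool Q ($237.39, qty 29)
  Row 4: Widget B ($453.79, qty 100)
  Row 5: Gadget X ($281.7, qty 83) <-- DUPLICATE
  Row 6: Part R ($486.18, qty 25)
  Row 7: Widget B ($453.79, qty 100) <-- DUPLICATE
  Row 8: Part R ($284.72, qty 97)

Duplicates found: 2
Unique records: 6

2 duplicates, 6 unique


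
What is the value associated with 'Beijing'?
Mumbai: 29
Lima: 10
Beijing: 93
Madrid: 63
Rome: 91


Looking up key 'Beijing'
Value: 93

93


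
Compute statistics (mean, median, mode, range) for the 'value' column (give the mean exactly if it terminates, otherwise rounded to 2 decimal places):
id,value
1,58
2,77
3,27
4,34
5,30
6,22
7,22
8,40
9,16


Data: [58, 77, 27, 34, 30, 22, 22, 40, 16]
Count: 9
Sum: 326
Mean: 326/9 ≈ 36.22 (rounded to 2 decimal places)
Sorted: [16, 22, 22, 27, 30, 34, 40, 58, 77]
Median: 30.0
Mode: 22 (2 times)
Range: 77 - 16 = 61
Min: 16, Max: 77

mean≈36.22, median=30.0, mode=22, range=61


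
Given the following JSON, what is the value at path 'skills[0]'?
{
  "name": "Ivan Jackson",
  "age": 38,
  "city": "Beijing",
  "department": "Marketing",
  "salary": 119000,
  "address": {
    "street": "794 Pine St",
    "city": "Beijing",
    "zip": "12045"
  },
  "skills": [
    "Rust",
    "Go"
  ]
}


Query: skills[0]
Path: skills -> first element
Value: Rust

Rust


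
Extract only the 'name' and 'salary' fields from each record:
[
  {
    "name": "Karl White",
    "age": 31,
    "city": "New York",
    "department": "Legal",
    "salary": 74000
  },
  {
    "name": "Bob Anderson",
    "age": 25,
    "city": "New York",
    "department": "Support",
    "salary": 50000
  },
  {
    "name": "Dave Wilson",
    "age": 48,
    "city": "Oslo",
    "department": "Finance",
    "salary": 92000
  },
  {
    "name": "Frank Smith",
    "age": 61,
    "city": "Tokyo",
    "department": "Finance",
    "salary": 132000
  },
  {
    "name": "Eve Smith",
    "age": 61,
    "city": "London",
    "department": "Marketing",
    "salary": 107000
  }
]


Original: 5 records with fields: name, age, city, department, salary
Keep: ['name', 'salary']
Drop: ['age', 'city', 'department']
Result: 5 records, 2 fields each

[
  {
    "name": "Karl White",
    "salary": 74000
  },
  {
    "name": "Bob Anderson",
    "salary": 50000
  },
  {
    "name": "Dave Wilson",
    "salary": 92000
  },
  {
    "name": "Frank Smith",
    "salary": 132000
  },
  {
    "name": "Eve Smith",
    "salary": 107000
  }
]


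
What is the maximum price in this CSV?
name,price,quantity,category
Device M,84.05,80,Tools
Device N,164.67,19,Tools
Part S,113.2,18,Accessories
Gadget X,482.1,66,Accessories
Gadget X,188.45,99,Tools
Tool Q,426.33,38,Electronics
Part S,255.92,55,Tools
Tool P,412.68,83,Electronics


Computing maximum price:
Values: [84.05, 164.67, 113.2, 482.1, 188.45, 426.33, 255.92, 412.68]
Max = 482.1

482.1


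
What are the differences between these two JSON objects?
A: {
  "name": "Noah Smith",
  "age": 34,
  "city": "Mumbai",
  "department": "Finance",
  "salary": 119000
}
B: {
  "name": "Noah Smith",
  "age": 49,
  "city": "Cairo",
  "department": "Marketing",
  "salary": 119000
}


Comparing each field (in key order):
  name: same
  age: DIFFERENT
  city: DIFFERENT
  department: DIFFERENT
  salary: same
Differences:
  age: 34 -> 49
  city: Mumbai -> Cairo
  department: Finance -> Marketing

3 field(s) changed

3 changes: age, city, department


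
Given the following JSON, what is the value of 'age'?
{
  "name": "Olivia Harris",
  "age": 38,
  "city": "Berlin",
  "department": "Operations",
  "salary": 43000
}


Looking up field 'age'
Value: 38

38


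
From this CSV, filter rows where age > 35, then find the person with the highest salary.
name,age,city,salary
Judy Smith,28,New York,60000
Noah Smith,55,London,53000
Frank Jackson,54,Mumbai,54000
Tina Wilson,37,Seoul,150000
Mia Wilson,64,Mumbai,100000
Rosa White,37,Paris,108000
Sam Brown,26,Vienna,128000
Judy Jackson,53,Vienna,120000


Filter: age > 35
Sort by: salary (descending)

Filtered records (6):
  Tina Wilson, age 37, salary $150000
  Judy Jackson, age 53, salary $120000
  Rosa White, age 37, salary $108000
  Mia Wilson, age 64, salary $100000
  Frank Jackson, age 54, salary $54000
  Noah Smith, age 55, salary $53000

Highest salary: Tina Wilson ($150000)

Tina Wilson


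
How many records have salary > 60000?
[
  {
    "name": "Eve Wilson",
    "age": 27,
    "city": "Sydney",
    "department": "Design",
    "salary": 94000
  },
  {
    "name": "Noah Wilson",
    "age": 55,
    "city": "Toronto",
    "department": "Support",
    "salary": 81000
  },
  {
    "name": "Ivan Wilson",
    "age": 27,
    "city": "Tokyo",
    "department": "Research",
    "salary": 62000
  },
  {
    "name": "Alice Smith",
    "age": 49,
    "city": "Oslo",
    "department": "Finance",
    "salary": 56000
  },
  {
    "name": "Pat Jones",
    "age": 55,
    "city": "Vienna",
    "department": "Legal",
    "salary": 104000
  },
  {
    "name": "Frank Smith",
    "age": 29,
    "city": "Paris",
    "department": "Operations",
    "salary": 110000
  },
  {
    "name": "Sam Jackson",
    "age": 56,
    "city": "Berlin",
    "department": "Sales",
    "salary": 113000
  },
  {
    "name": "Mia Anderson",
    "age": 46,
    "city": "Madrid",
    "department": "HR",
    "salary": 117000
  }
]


Data: 8 records
Condition: salary > 60000

Checking each record:
  Eve Wilson: 94000 MATCH
  Noah Wilson: 81000 MATCH
  Ivan Wilson: 62000 MATCH
  Alice Smith: 56000
  Pat Jones: 104000 MATCH
  Frank Smith: 110000 MATCH
  Sam Jackson: 113000 MATCH
  Mia Anderson: 117000 MATCH

Count: 7

7
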